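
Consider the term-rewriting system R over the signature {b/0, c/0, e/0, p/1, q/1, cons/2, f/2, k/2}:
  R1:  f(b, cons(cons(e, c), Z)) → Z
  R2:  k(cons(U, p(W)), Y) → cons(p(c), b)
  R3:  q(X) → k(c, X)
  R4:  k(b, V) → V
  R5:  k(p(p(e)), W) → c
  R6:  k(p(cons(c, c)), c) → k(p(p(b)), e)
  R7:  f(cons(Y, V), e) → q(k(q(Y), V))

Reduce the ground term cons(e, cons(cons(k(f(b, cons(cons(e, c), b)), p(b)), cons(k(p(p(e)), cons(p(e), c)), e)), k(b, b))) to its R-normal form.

1. cons(e, cons(cons(k(f(b, cons(cons(e, c), b)), p(b)), cons(k(p(p(e)), cons(p(e), c)), e)), k(b, b)))  →  cons(e, cons(cons(k(b, p(b)), cons(k(p(p(e)), cons(p(e), c)), e)), k(b, b)))   [R1 at 2.1.1.1]
2. cons(e, cons(cons(k(b, p(b)), cons(k(p(p(e)), cons(p(e), c)), e)), k(b, b)))  →  cons(e, cons(cons(p(b), cons(k(p(p(e)), cons(p(e), c)), e)), k(b, b)))   [R4 at 2.1.1]
3. cons(e, cons(cons(p(b), cons(k(p(p(e)), cons(p(e), c)), e)), k(b, b)))  →  cons(e, cons(cons(p(b), cons(c, e)), k(b, b)))   [R5 at 2.1.2.1]
4. cons(e, cons(cons(p(b), cons(c, e)), k(b, b)))  →  cons(e, cons(cons(p(b), cons(c, e)), b))   [R4 at 2.2]

cons(e, cons(cons(p(b), cons(c, e)), b))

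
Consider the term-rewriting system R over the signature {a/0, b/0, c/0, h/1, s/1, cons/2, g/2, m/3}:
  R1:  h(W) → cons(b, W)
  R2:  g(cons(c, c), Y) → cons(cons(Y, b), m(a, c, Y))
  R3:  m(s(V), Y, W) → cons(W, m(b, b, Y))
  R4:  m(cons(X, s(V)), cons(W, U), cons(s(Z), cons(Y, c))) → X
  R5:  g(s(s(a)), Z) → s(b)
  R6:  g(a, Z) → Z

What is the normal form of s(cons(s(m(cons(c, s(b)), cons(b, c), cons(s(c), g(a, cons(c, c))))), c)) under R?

1. s(cons(s(m(cons(c, s(b)), cons(b, c), cons(s(c), g(a, cons(c, c))))), c))  →  s(cons(s(m(cons(c, s(b)), cons(b, c), cons(s(c), cons(c, c)))), c))   [R6 at 1.1.1.3.2]
2. s(cons(s(m(cons(c, s(b)), cons(b, c), cons(s(c), cons(c, c)))), c))  →  s(cons(s(c), c))   [R4 at 1.1.1]

s(cons(s(c), c))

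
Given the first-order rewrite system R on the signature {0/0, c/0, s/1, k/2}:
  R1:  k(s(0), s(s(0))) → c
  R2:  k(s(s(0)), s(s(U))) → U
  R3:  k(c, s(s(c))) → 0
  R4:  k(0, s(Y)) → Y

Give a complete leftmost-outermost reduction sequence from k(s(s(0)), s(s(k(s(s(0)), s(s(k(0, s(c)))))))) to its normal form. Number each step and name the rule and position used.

c

1. k(s(s(0)), s(s(k(s(s(0)), s(s(k(0, s(c))))))))  →  k(s(s(0)), s(s(k(0, s(c)))))   [R2 at ε]
2. k(s(s(0)), s(s(k(0, s(c)))))  →  k(0, s(c))   [R2 at ε]
3. k(0, s(c))  →  c   [R4 at ε]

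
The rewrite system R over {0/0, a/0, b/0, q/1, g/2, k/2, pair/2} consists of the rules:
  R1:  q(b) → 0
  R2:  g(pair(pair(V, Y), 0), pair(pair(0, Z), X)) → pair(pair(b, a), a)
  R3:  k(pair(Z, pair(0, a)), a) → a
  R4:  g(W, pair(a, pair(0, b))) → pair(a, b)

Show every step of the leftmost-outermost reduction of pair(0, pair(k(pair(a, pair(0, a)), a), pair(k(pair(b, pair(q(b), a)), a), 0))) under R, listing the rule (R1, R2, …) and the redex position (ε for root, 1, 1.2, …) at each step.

pair(0, pair(a, pair(a, 0)))

1. pair(0, pair(k(pair(a, pair(0, a)), a), pair(k(pair(b, pair(q(b), a)), a), 0)))  →  pair(0, pair(a, pair(k(pair(b, pair(q(b), a)), a), 0)))   [R3 at 2.1]
2. pair(0, pair(a, pair(k(pair(b, pair(q(b), a)), a), 0)))  →  pair(0, pair(a, pair(k(pair(b, pair(0, a)), a), 0)))   [R1 at 2.2.1.1.2.1]
3. pair(0, pair(a, pair(k(pair(b, pair(0, a)), a), 0)))  →  pair(0, pair(a, pair(a, 0)))   [R3 at 2.2.1]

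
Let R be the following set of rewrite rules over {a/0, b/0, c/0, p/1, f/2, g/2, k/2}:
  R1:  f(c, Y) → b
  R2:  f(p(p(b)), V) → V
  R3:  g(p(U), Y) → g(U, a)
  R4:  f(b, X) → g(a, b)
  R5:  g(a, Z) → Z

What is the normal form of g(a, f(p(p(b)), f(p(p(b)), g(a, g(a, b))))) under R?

1. g(a, f(p(p(b)), f(p(p(b)), g(a, g(a, b)))))  →  f(p(p(b)), f(p(p(b)), g(a, g(a, b))))   [R5 at ε]
2. f(p(p(b)), f(p(p(b)), g(a, g(a, b))))  →  f(p(p(b)), g(a, g(a, b)))   [R2 at ε]
3. f(p(p(b)), g(a, g(a, b)))  →  g(a, g(a, b))   [R2 at ε]
4. g(a, g(a, b))  →  g(a, b)   [R5 at ε]
5. g(a, b)  →  b   [R5 at ε]

b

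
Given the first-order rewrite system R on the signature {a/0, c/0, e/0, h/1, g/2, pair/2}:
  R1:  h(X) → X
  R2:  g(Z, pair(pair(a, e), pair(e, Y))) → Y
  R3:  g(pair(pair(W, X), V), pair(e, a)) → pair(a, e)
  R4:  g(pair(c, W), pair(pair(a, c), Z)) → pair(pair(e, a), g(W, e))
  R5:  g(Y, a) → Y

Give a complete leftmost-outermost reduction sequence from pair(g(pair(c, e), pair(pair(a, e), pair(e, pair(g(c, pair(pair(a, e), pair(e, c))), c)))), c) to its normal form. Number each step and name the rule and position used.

pair(pair(c, c), c)

1. pair(g(pair(c, e), pair(pair(a, e), pair(e, pair(g(c, pair(pair(a, e), pair(e, c))), c)))), c)  →  pair(pair(g(c, pair(pair(a, e), pair(e, c))), c), c)   [R2 at 1]
2. pair(pair(g(c, pair(pair(a, e), pair(e, c))), c), c)  →  pair(pair(c, c), c)   [R2 at 1.1]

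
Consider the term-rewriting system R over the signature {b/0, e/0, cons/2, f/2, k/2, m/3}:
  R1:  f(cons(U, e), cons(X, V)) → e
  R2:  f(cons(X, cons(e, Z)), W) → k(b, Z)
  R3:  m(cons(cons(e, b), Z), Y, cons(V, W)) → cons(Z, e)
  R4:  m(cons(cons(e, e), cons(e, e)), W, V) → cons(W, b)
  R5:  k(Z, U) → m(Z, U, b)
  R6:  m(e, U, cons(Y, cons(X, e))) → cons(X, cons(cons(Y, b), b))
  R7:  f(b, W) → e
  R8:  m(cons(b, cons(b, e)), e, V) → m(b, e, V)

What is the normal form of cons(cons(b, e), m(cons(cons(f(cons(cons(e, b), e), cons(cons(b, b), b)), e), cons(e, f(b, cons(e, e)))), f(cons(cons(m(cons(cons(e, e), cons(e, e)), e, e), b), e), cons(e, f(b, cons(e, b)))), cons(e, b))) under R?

cons(cons(b, e), cons(e, b))

1. cons(cons(b, e), m(cons(cons(f(cons(cons(e, b), e), cons(cons(b, b), b)), e), cons(e, f(b, cons(e, e)))), f(cons(cons(m(cons(cons(e, e), cons(e, e)), e, e), b), e), cons(e, f(b, cons(e, b)))), cons(e, b)))  →  cons(cons(b, e), m(cons(cons(e, e), cons(e, f(b, cons(e, e)))), f(cons(cons(m(cons(cons(e, e), cons(e, e)), e, e), b), e), cons(e, f(b, cons(e, b)))), cons(e, b)))   [R1 at 2.1.1.1]
2. cons(cons(b, e), m(cons(cons(e, e), cons(e, f(b, cons(e, e)))), f(cons(cons(m(cons(cons(e, e), cons(e, e)), e, e), b), e), cons(e, f(b, cons(e, b)))), cons(e, b)))  →  cons(cons(b, e), m(cons(cons(e, e), cons(e, e)), f(cons(cons(m(cons(cons(e, e), cons(e, e)), e, e), b), e), cons(e, f(b, cons(e, b)))), cons(e, b)))   [R7 at 2.1.2.2]
3. cons(cons(b, e), m(cons(cons(e, e), cons(e, e)), f(cons(cons(m(cons(cons(e, e), cons(e, e)), e, e), b), e), cons(e, f(b, cons(e, b)))), cons(e, b)))  →  cons(cons(b, e), cons(f(cons(cons(m(cons(cons(e, e), cons(e, e)), e, e), b), e), cons(e, f(b, cons(e, b)))), b))   [R4 at 2]
4. cons(cons(b, e), cons(f(cons(cons(m(cons(cons(e, e), cons(e, e)), e, e), b), e), cons(e, f(b, cons(e, b)))), b))  →  cons(cons(b, e), cons(e, b))   [R1 at 2.1]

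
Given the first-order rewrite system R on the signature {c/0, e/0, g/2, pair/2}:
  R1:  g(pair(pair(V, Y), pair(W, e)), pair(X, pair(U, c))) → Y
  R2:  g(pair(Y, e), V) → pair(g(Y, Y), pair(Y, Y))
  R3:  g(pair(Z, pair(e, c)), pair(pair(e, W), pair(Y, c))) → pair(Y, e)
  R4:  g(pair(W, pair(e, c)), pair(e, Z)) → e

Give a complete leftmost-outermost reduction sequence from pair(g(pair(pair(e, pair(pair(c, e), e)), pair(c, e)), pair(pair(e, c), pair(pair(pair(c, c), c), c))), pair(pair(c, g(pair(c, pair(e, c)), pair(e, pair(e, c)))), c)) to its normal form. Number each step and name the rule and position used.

1. pair(g(pair(pair(e, pair(pair(c, e), e)), pair(c, e)), pair(pair(e, c), pair(pair(pair(c, c), c), c))), pair(pair(c, g(pair(c, pair(e, c)), pair(e, pair(e, c)))), c))  →  pair(pair(pair(c, e), e), pair(pair(c, g(pair(c, pair(e, c)), pair(e, pair(e, c)))), c))   [R1 at 1]
2. pair(pair(pair(c, e), e), pair(pair(c, g(pair(c, pair(e, c)), pair(e, pair(e, c)))), c))  →  pair(pair(pair(c, e), e), pair(pair(c, e), c))   [R4 at 2.1.2]

pair(pair(pair(c, e), e), pair(pair(c, e), c))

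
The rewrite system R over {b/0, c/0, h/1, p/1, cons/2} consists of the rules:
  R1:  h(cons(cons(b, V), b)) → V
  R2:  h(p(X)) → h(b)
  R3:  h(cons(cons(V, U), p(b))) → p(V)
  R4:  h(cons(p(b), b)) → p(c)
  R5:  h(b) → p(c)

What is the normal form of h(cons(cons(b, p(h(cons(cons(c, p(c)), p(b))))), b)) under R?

p(p(c))

1. h(cons(cons(b, p(h(cons(cons(c, p(c)), p(b))))), b))  →  p(h(cons(cons(c, p(c)), p(b))))   [R1 at ε]
2. p(h(cons(cons(c, p(c)), p(b))))  →  p(p(c))   [R3 at 1]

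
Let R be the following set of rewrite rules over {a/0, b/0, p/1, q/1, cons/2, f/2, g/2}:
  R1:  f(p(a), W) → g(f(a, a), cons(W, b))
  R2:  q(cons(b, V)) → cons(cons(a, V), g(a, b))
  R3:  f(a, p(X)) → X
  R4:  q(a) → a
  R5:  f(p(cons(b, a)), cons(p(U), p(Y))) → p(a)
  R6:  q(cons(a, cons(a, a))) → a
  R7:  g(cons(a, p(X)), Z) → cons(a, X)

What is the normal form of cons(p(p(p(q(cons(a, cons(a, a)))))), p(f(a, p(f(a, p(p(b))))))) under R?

1. cons(p(p(p(q(cons(a, cons(a, a)))))), p(f(a, p(f(a, p(p(b)))))))  →  cons(p(p(p(a))), p(f(a, p(f(a, p(p(b)))))))   [R6 at 1.1.1.1]
2. cons(p(p(p(a))), p(f(a, p(f(a, p(p(b)))))))  →  cons(p(p(p(a))), p(f(a, p(p(b)))))   [R3 at 2.1]
3. cons(p(p(p(a))), p(f(a, p(p(b)))))  →  cons(p(p(p(a))), p(p(b)))   [R3 at 2.1]

cons(p(p(p(a))), p(p(b)))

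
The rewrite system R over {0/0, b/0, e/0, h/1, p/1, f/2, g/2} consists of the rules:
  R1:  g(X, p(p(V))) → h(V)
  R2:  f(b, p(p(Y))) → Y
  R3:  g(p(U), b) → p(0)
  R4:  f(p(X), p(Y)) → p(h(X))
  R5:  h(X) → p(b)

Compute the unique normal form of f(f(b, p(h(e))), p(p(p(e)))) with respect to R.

1. f(f(b, p(h(e))), p(p(p(e))))  →  f(f(b, p(p(b))), p(p(p(e))))   [R5 at 1.2.1]
2. f(f(b, p(p(b))), p(p(p(e))))  →  f(b, p(p(p(e))))   [R2 at 1]
3. f(b, p(p(p(e))))  →  p(e)   [R2 at ε]

p(e)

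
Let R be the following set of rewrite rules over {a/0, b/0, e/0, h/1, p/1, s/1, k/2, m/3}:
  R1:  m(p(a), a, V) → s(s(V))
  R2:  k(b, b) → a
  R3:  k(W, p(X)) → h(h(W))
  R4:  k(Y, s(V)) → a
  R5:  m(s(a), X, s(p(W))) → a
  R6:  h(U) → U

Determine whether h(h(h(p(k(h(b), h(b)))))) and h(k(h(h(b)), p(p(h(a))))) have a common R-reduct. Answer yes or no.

no — NF(t₁) = p(a), NF(t₂) = b

Reduce t₁ = h(h(h(p(k(h(b), h(b)))))):
1. h(h(h(p(k(h(b), h(b))))))  →  h(h(p(k(h(b), h(b)))))   [R6 at ε]
2. h(h(p(k(h(b), h(b)))))  →  h(p(k(h(b), h(b))))   [R6 at ε]
3. h(p(k(h(b), h(b))))  →  p(k(h(b), h(b)))   [R6 at ε]
4. p(k(h(b), h(b)))  →  p(k(b, h(b)))   [R6 at 1.1]
5. p(k(b, h(b)))  →  p(k(b, b))   [R6 at 1.2]
6. p(k(b, b))  →  p(a)   [R2 at 1]

Reduce t₂ = h(k(h(h(b)), p(p(h(a))))):
1. h(k(h(h(b)), p(p(h(a)))))  →  k(h(h(b)), p(p(h(a))))   [R6 at ε]
2. k(h(h(b)), p(p(h(a))))  →  h(h(h(h(b))))   [R3 at ε]
3. h(h(h(h(b))))  →  h(h(h(b)))   [R6 at ε]
4. h(h(h(b)))  →  h(h(b))   [R6 at ε]
5. h(h(b))  →  h(b)   [R6 at ε]
6. h(b)  →  b   [R6 at ε]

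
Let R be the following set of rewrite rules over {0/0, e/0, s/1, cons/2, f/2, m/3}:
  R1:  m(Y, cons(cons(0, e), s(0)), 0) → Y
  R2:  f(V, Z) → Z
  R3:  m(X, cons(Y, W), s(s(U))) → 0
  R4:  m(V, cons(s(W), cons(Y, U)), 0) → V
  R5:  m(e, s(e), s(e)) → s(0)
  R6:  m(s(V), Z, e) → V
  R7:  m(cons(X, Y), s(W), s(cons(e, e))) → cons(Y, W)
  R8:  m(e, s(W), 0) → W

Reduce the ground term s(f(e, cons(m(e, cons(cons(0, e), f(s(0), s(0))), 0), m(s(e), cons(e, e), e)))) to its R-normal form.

s(cons(e, e))

1. s(f(e, cons(m(e, cons(cons(0, e), f(s(0), s(0))), 0), m(s(e), cons(e, e), e))))  →  s(cons(m(e, cons(cons(0, e), f(s(0), s(0))), 0), m(s(e), cons(e, e), e)))   [R2 at 1]
2. s(cons(m(e, cons(cons(0, e), f(s(0), s(0))), 0), m(s(e), cons(e, e), e)))  →  s(cons(m(e, cons(cons(0, e), s(0)), 0), m(s(e), cons(e, e), e)))   [R2 at 1.1.2.2]
3. s(cons(m(e, cons(cons(0, e), s(0)), 0), m(s(e), cons(e, e), e)))  →  s(cons(e, m(s(e), cons(e, e), e)))   [R1 at 1.1]
4. s(cons(e, m(s(e), cons(e, e), e)))  →  s(cons(e, e))   [R6 at 1.2]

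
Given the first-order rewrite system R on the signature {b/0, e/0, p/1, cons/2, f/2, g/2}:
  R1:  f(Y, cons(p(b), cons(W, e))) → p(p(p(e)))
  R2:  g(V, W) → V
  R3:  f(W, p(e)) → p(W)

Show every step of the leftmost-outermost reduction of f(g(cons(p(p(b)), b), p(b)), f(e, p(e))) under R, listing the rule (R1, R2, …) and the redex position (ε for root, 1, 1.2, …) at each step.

1. f(g(cons(p(p(b)), b), p(b)), f(e, p(e)))  →  f(cons(p(p(b)), b), f(e, p(e)))   [R2 at 1]
2. f(cons(p(p(b)), b), f(e, p(e)))  →  f(cons(p(p(b)), b), p(e))   [R3 at 2]
3. f(cons(p(p(b)), b), p(e))  →  p(cons(p(p(b)), b))   [R3 at ε]

p(cons(p(p(b)), b))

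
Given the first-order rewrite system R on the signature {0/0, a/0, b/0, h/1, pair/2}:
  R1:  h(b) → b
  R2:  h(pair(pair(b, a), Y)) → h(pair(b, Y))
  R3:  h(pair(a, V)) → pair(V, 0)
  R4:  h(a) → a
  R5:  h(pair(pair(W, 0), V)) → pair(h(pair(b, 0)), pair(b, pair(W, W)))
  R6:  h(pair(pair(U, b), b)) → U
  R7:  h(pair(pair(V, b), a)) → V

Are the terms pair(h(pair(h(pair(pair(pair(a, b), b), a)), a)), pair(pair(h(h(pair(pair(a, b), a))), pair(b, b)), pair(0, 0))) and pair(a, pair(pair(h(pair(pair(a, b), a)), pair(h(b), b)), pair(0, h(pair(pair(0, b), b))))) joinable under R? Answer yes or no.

yes — NF(t₁) = pair(a, pair(pair(a, pair(b, b)), pair(0, 0))), NF(t₂) = pair(a, pair(pair(a, pair(b, b)), pair(0, 0)))

Reduce t₁ = pair(h(pair(h(pair(pair(pair(a, b), b), a)), a)), pair(pair(h(h(pair(pair(a, b), a))), pair(b, b)), pair(0, 0))):
1. pair(h(pair(h(pair(pair(pair(a, b), b), a)), a)), pair(pair(h(h(pair(pair(a, b), a))), pair(b, b)), pair(0, 0)))  →  pair(h(pair(pair(a, b), a)), pair(pair(h(h(pair(pair(a, b), a))), pair(b, b)), pair(0, 0)))   [R7 at 1.1.1]
2. pair(h(pair(pair(a, b), a)), pair(pair(h(h(pair(pair(a, b), a))), pair(b, b)), pair(0, 0)))  →  pair(a, pair(pair(h(h(pair(pair(a, b), a))), pair(b, b)), pair(0, 0)))   [R7 at 1]
3. pair(a, pair(pair(h(h(pair(pair(a, b), a))), pair(b, b)), pair(0, 0)))  →  pair(a, pair(pair(h(a), pair(b, b)), pair(0, 0)))   [R7 at 2.1.1.1]
4. pair(a, pair(pair(h(a), pair(b, b)), pair(0, 0)))  →  pair(a, pair(pair(a, pair(b, b)), pair(0, 0)))   [R4 at 2.1.1]

Reduce t₂ = pair(a, pair(pair(h(pair(pair(a, b), a)), pair(h(b), b)), pair(0, h(pair(pair(0, b), b))))):
1. pair(a, pair(pair(h(pair(pair(a, b), a)), pair(h(b), b)), pair(0, h(pair(pair(0, b), b)))))  →  pair(a, pair(pair(a, pair(h(b), b)), pair(0, h(pair(pair(0, b), b)))))   [R7 at 2.1.1]
2. pair(a, pair(pair(a, pair(h(b), b)), pair(0, h(pair(pair(0, b), b)))))  →  pair(a, pair(pair(a, pair(b, b)), pair(0, h(pair(pair(0, b), b)))))   [R1 at 2.1.2.1]
3. pair(a, pair(pair(a, pair(b, b)), pair(0, h(pair(pair(0, b), b)))))  →  pair(a, pair(pair(a, pair(b, b)), pair(0, 0)))   [R6 at 2.2.2]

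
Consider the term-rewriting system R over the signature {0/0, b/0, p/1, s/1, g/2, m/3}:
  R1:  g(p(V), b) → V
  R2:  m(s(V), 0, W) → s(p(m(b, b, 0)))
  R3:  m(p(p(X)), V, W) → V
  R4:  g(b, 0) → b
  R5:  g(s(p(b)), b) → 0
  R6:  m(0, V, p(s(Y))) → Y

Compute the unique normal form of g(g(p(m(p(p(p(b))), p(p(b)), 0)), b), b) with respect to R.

p(b)

1. g(g(p(m(p(p(p(b))), p(p(b)), 0)), b), b)  →  g(m(p(p(p(b))), p(p(b)), 0), b)   [R1 at 1]
2. g(m(p(p(p(b))), p(p(b)), 0), b)  →  g(p(p(b)), b)   [R3 at 1]
3. g(p(p(b)), b)  →  p(b)   [R1 at ε]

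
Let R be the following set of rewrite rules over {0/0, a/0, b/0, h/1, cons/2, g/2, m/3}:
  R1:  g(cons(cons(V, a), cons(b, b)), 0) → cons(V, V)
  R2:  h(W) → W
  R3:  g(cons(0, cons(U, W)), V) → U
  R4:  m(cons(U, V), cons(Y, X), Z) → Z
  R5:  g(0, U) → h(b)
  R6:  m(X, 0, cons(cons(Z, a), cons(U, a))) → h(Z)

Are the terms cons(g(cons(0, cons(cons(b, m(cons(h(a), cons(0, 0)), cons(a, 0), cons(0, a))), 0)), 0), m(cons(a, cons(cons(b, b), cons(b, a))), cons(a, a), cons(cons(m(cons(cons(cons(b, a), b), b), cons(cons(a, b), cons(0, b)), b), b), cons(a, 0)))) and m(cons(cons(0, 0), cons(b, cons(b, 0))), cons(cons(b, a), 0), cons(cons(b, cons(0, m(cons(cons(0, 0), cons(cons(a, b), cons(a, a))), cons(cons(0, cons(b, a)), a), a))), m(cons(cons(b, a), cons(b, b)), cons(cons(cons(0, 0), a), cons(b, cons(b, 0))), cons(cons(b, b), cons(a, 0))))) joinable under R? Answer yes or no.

yes — NF(t₁) = cons(cons(b, cons(0, a)), cons(cons(b, b), cons(a, 0))), NF(t₂) = cons(cons(b, cons(0, a)), cons(cons(b, b), cons(a, 0)))

Reduce t₁ = cons(g(cons(0, cons(cons(b, m(cons(h(a), cons(0, 0)), cons(a, 0), cons(0, a))), 0)), 0), m(cons(a, cons(cons(b, b), cons(b, a))), cons(a, a), cons(cons(m(cons(cons(cons(b, a), b), b), cons(cons(a, b), cons(0, b)), b), b), cons(a, 0)))):
1. cons(g(cons(0, cons(cons(b, m(cons(h(a), cons(0, 0)), cons(a, 0), cons(0, a))), 0)), 0), m(cons(a, cons(cons(b, b), cons(b, a))), cons(a, a), cons(cons(m(cons(cons(cons(b, a), b), b), cons(cons(a, b), cons(0, b)), b), b), cons(a, 0))))  →  cons(cons(b, m(cons(h(a), cons(0, 0)), cons(a, 0), cons(0, a))), m(cons(a, cons(cons(b, b), cons(b, a))), cons(a, a), cons(cons(m(cons(cons(cons(b, a), b), b), cons(cons(a, b), cons(0, b)), b), b), cons(a, 0))))   [R3 at 1]
2. cons(cons(b, m(cons(h(a), cons(0, 0)), cons(a, 0), cons(0, a))), m(cons(a, cons(cons(b, b), cons(b, a))), cons(a, a), cons(cons(m(cons(cons(cons(b, a), b), b), cons(cons(a, b), cons(0, b)), b), b), cons(a, 0))))  →  cons(cons(b, cons(0, a)), m(cons(a, cons(cons(b, b), cons(b, a))), cons(a, a), cons(cons(m(cons(cons(cons(b, a), b), b), cons(cons(a, b), cons(0, b)), b), b), cons(a, 0))))   [R4 at 1.2]
3. cons(cons(b, cons(0, a)), m(cons(a, cons(cons(b, b), cons(b, a))), cons(a, a), cons(cons(m(cons(cons(cons(b, a), b), b), cons(cons(a, b), cons(0, b)), b), b), cons(a, 0))))  →  cons(cons(b, cons(0, a)), cons(cons(m(cons(cons(cons(b, a), b), b), cons(cons(a, b), cons(0, b)), b), b), cons(a, 0)))   [R4 at 2]
4. cons(cons(b, cons(0, a)), cons(cons(m(cons(cons(cons(b, a), b), b), cons(cons(a, b), cons(0, b)), b), b), cons(a, 0)))  →  cons(cons(b, cons(0, a)), cons(cons(b, b), cons(a, 0)))   [R4 at 2.1.1]

Reduce t₂ = m(cons(cons(0, 0), cons(b, cons(b, 0))), cons(cons(b, a), 0), cons(cons(b, cons(0, m(cons(cons(0, 0), cons(cons(a, b), cons(a, a))), cons(cons(0, cons(b, a)), a), a))), m(cons(cons(b, a), cons(b, b)), cons(cons(cons(0, 0), a), cons(b, cons(b, 0))), cons(cons(b, b), cons(a, 0))))):
1. m(cons(cons(0, 0), cons(b, cons(b, 0))), cons(cons(b, a), 0), cons(cons(b, cons(0, m(cons(cons(0, 0), cons(cons(a, b), cons(a, a))), cons(cons(0, cons(b, a)), a), a))), m(cons(cons(b, a), cons(b, b)), cons(cons(cons(0, 0), a), cons(b, cons(b, 0))), cons(cons(b, b), cons(a, 0)))))  →  cons(cons(b, cons(0, m(cons(cons(0, 0), cons(cons(a, b), cons(a, a))), cons(cons(0, cons(b, a)), a), a))), m(cons(cons(b, a), cons(b, b)), cons(cons(cons(0, 0), a), cons(b, cons(b, 0))), cons(cons(b, b), cons(a, 0))))   [R4 at ε]
2. cons(cons(b, cons(0, m(cons(cons(0, 0), cons(cons(a, b), cons(a, a))), cons(cons(0, cons(b, a)), a), a))), m(cons(cons(b, a), cons(b, b)), cons(cons(cons(0, 0), a), cons(b, cons(b, 0))), cons(cons(b, b), cons(a, 0))))  →  cons(cons(b, cons(0, a)), m(cons(cons(b, a), cons(b, b)), cons(cons(cons(0, 0), a), cons(b, cons(b, 0))), cons(cons(b, b), cons(a, 0))))   [R4 at 1.2.2]
3. cons(cons(b, cons(0, a)), m(cons(cons(b, a), cons(b, b)), cons(cons(cons(0, 0), a), cons(b, cons(b, 0))), cons(cons(b, b), cons(a, 0))))  →  cons(cons(b, cons(0, a)), cons(cons(b, b), cons(a, 0)))   [R4 at 2]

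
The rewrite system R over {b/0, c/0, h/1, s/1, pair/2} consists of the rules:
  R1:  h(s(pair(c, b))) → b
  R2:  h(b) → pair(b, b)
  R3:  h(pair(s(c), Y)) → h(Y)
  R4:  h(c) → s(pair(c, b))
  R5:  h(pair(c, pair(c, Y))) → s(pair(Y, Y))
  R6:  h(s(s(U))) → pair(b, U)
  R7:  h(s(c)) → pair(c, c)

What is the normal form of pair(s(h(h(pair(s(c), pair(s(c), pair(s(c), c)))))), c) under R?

1. pair(s(h(h(pair(s(c), pair(s(c), pair(s(c), c)))))), c)  →  pair(s(h(h(pair(s(c), pair(s(c), c))))), c)   [R3 at 1.1.1]
2. pair(s(h(h(pair(s(c), pair(s(c), c))))), c)  →  pair(s(h(h(pair(s(c), c)))), c)   [R3 at 1.1.1]
3. pair(s(h(h(pair(s(c), c)))), c)  →  pair(s(h(h(c))), c)   [R3 at 1.1.1]
4. pair(s(h(h(c))), c)  →  pair(s(h(s(pair(c, b)))), c)   [R4 at 1.1.1]
5. pair(s(h(s(pair(c, b)))), c)  →  pair(s(b), c)   [R1 at 1.1]

pair(s(b), c)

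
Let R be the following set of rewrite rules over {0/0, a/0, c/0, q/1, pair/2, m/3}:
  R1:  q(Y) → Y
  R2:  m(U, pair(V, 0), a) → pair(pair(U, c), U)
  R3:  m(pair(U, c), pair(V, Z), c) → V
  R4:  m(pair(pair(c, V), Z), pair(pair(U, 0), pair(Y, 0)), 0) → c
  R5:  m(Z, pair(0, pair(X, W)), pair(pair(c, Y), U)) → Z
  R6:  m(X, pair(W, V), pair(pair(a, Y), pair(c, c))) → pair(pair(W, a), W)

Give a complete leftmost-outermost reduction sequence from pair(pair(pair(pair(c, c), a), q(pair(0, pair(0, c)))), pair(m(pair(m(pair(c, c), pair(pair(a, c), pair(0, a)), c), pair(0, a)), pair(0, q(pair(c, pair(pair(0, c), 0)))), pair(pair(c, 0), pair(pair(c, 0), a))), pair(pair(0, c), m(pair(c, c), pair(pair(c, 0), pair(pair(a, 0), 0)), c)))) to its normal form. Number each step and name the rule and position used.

pair(pair(pair(pair(c, c), a), pair(0, pair(0, c))), pair(pair(pair(a, c), pair(0, a)), pair(pair(0, c), pair(c, 0))))

1. pair(pair(pair(pair(c, c), a), q(pair(0, pair(0, c)))), pair(m(pair(m(pair(c, c), pair(pair(a, c), pair(0, a)), c), pair(0, a)), pair(0, q(pair(c, pair(pair(0, c), 0)))), pair(pair(c, 0), pair(pair(c, 0), a))), pair(pair(0, c), m(pair(c, c), pair(pair(c, 0), pair(pair(a, 0), 0)), c))))  →  pair(pair(pair(pair(c, c), a), pair(0, pair(0, c))), pair(m(pair(m(pair(c, c), pair(pair(a, c), pair(0, a)), c), pair(0, a)), pair(0, q(pair(c, pair(pair(0, c), 0)))), pair(pair(c, 0), pair(pair(c, 0), a))), pair(pair(0, c), m(pair(c, c), pair(pair(c, 0), pair(pair(a, 0), 0)), c))))   [R1 at 1.2]
2. pair(pair(pair(pair(c, c), a), pair(0, pair(0, c))), pair(m(pair(m(pair(c, c), pair(pair(a, c), pair(0, a)), c), pair(0, a)), pair(0, q(pair(c, pair(pair(0, c), 0)))), pair(pair(c, 0), pair(pair(c, 0), a))), pair(pair(0, c), m(pair(c, c), pair(pair(c, 0), pair(pair(a, 0), 0)), c))))  →  pair(pair(pair(pair(c, c), a), pair(0, pair(0, c))), pair(m(pair(pair(a, c), pair(0, a)), pair(0, q(pair(c, pair(pair(0, c), 0)))), pair(pair(c, 0), pair(pair(c, 0), a))), pair(pair(0, c), m(pair(c, c), pair(pair(c, 0), pair(pair(a, 0), 0)), c))))   [R3 at 2.1.1.1]
3. pair(pair(pair(pair(c, c), a), pair(0, pair(0, c))), pair(m(pair(pair(a, c), pair(0, a)), pair(0, q(pair(c, pair(pair(0, c), 0)))), pair(pair(c, 0), pair(pair(c, 0), a))), pair(pair(0, c), m(pair(c, c), pair(pair(c, 0), pair(pair(a, 0), 0)), c))))  →  pair(pair(pair(pair(c, c), a), pair(0, pair(0, c))), pair(m(pair(pair(a, c), pair(0, a)), pair(0, pair(c, pair(pair(0, c), 0))), pair(pair(c, 0), pair(pair(c, 0), a))), pair(pair(0, c), m(pair(c, c), pair(pair(c, 0), pair(pair(a, 0), 0)), c))))   [R1 at 2.1.2.2]
4. pair(pair(pair(pair(c, c), a), pair(0, pair(0, c))), pair(m(pair(pair(a, c), pair(0, a)), pair(0, pair(c, pair(pair(0, c), 0))), pair(pair(c, 0), pair(pair(c, 0), a))), pair(pair(0, c), m(pair(c, c), pair(pair(c, 0), pair(pair(a, 0), 0)), c))))  →  pair(pair(pair(pair(c, c), a), pair(0, pair(0, c))), pair(pair(pair(a, c), pair(0, a)), pair(pair(0, c), m(pair(c, c), pair(pair(c, 0), pair(pair(a, 0), 0)), c))))   [R5 at 2.1]
5. pair(pair(pair(pair(c, c), a), pair(0, pair(0, c))), pair(pair(pair(a, c), pair(0, a)), pair(pair(0, c), m(pair(c, c), pair(pair(c, 0), pair(pair(a, 0), 0)), c))))  →  pair(pair(pair(pair(c, c), a), pair(0, pair(0, c))), pair(pair(pair(a, c), pair(0, a)), pair(pair(0, c), pair(c, 0))))   [R3 at 2.2.2]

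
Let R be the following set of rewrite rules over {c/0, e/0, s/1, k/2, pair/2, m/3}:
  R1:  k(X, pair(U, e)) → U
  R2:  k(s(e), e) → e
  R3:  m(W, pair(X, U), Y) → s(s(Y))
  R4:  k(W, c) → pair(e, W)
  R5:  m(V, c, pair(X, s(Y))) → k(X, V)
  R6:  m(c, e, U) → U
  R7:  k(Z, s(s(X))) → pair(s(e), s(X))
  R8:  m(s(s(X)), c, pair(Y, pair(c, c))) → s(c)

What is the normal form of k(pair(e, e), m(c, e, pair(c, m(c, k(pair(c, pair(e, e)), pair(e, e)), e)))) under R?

c

1. k(pair(e, e), m(c, e, pair(c, m(c, k(pair(c, pair(e, e)), pair(e, e)), e))))  →  k(pair(e, e), pair(c, m(c, k(pair(c, pair(e, e)), pair(e, e)), e)))   [R6 at 2]
2. k(pair(e, e), pair(c, m(c, k(pair(c, pair(e, e)), pair(e, e)), e)))  →  k(pair(e, e), pair(c, m(c, e, e)))   [R1 at 2.2.2]
3. k(pair(e, e), pair(c, m(c, e, e)))  →  k(pair(e, e), pair(c, e))   [R6 at 2.2]
4. k(pair(e, e), pair(c, e))  →  c   [R1 at ε]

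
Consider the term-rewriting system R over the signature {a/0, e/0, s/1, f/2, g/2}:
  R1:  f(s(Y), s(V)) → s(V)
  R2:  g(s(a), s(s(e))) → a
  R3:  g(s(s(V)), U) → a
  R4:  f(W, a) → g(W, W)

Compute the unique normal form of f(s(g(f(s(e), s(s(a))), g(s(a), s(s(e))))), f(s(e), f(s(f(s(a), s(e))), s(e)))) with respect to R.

s(e)

1. f(s(g(f(s(e), s(s(a))), g(s(a), s(s(e))))), f(s(e), f(s(f(s(a), s(e))), s(e))))  →  f(s(g(s(s(a)), g(s(a), s(s(e))))), f(s(e), f(s(f(s(a), s(e))), s(e))))   [R1 at 1.1.1]
2. f(s(g(s(s(a)), g(s(a), s(s(e))))), f(s(e), f(s(f(s(a), s(e))), s(e))))  →  f(s(a), f(s(e), f(s(f(s(a), s(e))), s(e))))   [R3 at 1.1]
3. f(s(a), f(s(e), f(s(f(s(a), s(e))), s(e))))  →  f(s(a), f(s(e), s(e)))   [R1 at 2.2]
4. f(s(a), f(s(e), s(e)))  →  f(s(a), s(e))   [R1 at 2]
5. f(s(a), s(e))  →  s(e)   [R1 at ε]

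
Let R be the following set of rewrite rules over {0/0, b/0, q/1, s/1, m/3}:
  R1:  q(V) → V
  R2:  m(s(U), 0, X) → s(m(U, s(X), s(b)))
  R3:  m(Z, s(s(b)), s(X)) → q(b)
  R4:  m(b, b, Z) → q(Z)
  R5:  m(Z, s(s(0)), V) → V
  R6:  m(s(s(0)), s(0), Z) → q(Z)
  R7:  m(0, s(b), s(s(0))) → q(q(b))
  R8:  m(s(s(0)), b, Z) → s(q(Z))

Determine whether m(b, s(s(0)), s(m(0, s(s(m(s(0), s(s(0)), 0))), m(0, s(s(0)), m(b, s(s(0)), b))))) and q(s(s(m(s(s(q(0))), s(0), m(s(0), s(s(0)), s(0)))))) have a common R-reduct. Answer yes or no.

no — NF(t₁) = s(b), NF(t₂) = s(s(s(0)))

Reduce t₁ = m(b, s(s(0)), s(m(0, s(s(m(s(0), s(s(0)), 0))), m(0, s(s(0)), m(b, s(s(0)), b))))):
1. m(b, s(s(0)), s(m(0, s(s(m(s(0), s(s(0)), 0))), m(0, s(s(0)), m(b, s(s(0)), b)))))  →  s(m(0, s(s(m(s(0), s(s(0)), 0))), m(0, s(s(0)), m(b, s(s(0)), b))))   [R5 at ε]
2. s(m(0, s(s(m(s(0), s(s(0)), 0))), m(0, s(s(0)), m(b, s(s(0)), b))))  →  s(m(0, s(s(0)), m(0, s(s(0)), m(b, s(s(0)), b))))   [R5 at 1.2.1.1]
3. s(m(0, s(s(0)), m(0, s(s(0)), m(b, s(s(0)), b))))  →  s(m(0, s(s(0)), m(b, s(s(0)), b)))   [R5 at 1]
4. s(m(0, s(s(0)), m(b, s(s(0)), b)))  →  s(m(b, s(s(0)), b))   [R5 at 1]
5. s(m(b, s(s(0)), b))  →  s(b)   [R5 at 1]

Reduce t₂ = q(s(s(m(s(s(q(0))), s(0), m(s(0), s(s(0)), s(0)))))):
1. q(s(s(m(s(s(q(0))), s(0), m(s(0), s(s(0)), s(0))))))  →  s(s(m(s(s(q(0))), s(0), m(s(0), s(s(0)), s(0)))))   [R1 at ε]
2. s(s(m(s(s(q(0))), s(0), m(s(0), s(s(0)), s(0)))))  →  s(s(m(s(s(0)), s(0), m(s(0), s(s(0)), s(0)))))   [R1 at 1.1.1.1.1]
3. s(s(m(s(s(0)), s(0), m(s(0), s(s(0)), s(0)))))  →  s(s(q(m(s(0), s(s(0)), s(0)))))   [R6 at 1.1]
4. s(s(q(m(s(0), s(s(0)), s(0)))))  →  s(s(m(s(0), s(s(0)), s(0))))   [R1 at 1.1]
5. s(s(m(s(0), s(s(0)), s(0))))  →  s(s(s(0)))   [R5 at 1.1]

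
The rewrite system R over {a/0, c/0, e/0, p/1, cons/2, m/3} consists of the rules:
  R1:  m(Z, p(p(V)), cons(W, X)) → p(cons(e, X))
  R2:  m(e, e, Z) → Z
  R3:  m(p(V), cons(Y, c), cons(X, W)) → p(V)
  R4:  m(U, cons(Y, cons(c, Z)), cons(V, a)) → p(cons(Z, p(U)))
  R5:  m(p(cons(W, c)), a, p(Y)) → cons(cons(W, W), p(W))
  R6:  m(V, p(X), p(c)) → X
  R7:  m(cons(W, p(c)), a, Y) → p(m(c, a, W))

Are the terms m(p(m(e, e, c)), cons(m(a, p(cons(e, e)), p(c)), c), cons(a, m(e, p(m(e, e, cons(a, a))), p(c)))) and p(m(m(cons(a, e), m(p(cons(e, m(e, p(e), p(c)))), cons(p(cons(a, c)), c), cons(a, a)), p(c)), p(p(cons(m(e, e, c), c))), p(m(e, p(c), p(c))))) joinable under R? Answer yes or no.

no — NF(t₁) = p(c), NF(t₂) = p(p(cons(c, c)))

Reduce t₁ = m(p(m(e, e, c)), cons(m(a, p(cons(e, e)), p(c)), c), cons(a, m(e, p(m(e, e, cons(a, a))), p(c)))):
1. m(p(m(e, e, c)), cons(m(a, p(cons(e, e)), p(c)), c), cons(a, m(e, p(m(e, e, cons(a, a))), p(c))))  →  p(m(e, e, c))   [R3 at ε]
2. p(m(e, e, c))  →  p(c)   [R2 at 1]

Reduce t₂ = p(m(m(cons(a, e), m(p(cons(e, m(e, p(e), p(c)))), cons(p(cons(a, c)), c), cons(a, a)), p(c)), p(p(cons(m(e, e, c), c))), p(m(e, p(c), p(c))))):
1. p(m(m(cons(a, e), m(p(cons(e, m(e, p(e), p(c)))), cons(p(cons(a, c)), c), cons(a, a)), p(c)), p(p(cons(m(e, e, c), c))), p(m(e, p(c), p(c)))))  →  p(m(m(cons(a, e), p(cons(e, m(e, p(e), p(c)))), p(c)), p(p(cons(m(e, e, c), c))), p(m(e, p(c), p(c)))))   [R3 at 1.1.2]
2. p(m(m(cons(a, e), p(cons(e, m(e, p(e), p(c)))), p(c)), p(p(cons(m(e, e, c), c))), p(m(e, p(c), p(c)))))  →  p(m(cons(e, m(e, p(e), p(c))), p(p(cons(m(e, e, c), c))), p(m(e, p(c), p(c)))))   [R6 at 1.1]
3. p(m(cons(e, m(e, p(e), p(c))), p(p(cons(m(e, e, c), c))), p(m(e, p(c), p(c)))))  →  p(m(cons(e, e), p(p(cons(m(e, e, c), c))), p(m(e, p(c), p(c)))))   [R6 at 1.1.2]
4. p(m(cons(e, e), p(p(cons(m(e, e, c), c))), p(m(e, p(c), p(c)))))  →  p(m(cons(e, e), p(p(cons(c, c))), p(m(e, p(c), p(c)))))   [R2 at 1.2.1.1.1]
5. p(m(cons(e, e), p(p(cons(c, c))), p(m(e, p(c), p(c)))))  →  p(m(cons(e, e), p(p(cons(c, c))), p(c)))   [R6 at 1.3.1]
6. p(m(cons(e, e), p(p(cons(c, c))), p(c)))  →  p(p(cons(c, c)))   [R6 at 1]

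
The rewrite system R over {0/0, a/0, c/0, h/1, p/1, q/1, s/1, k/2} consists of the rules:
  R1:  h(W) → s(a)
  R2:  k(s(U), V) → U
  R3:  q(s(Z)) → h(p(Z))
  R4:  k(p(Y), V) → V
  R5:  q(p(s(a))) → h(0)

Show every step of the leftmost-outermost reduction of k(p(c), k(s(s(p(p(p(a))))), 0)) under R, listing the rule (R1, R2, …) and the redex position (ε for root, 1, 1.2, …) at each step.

1. k(p(c), k(s(s(p(p(p(a))))), 0))  →  k(s(s(p(p(p(a))))), 0)   [R4 at ε]
2. k(s(s(p(p(p(a))))), 0)  →  s(p(p(p(a))))   [R2 at ε]

s(p(p(p(a))))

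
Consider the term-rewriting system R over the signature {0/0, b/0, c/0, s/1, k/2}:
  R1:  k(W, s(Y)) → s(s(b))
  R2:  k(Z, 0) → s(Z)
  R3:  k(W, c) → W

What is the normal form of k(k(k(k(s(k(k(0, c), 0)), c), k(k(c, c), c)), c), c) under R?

1. k(k(k(k(s(k(k(0, c), 0)), c), k(k(c, c), c)), c), c)  →  k(k(k(s(k(k(0, c), 0)), c), k(k(c, c), c)), c)   [R3 at ε]
2. k(k(k(s(k(k(0, c), 0)), c), k(k(c, c), c)), c)  →  k(k(s(k(k(0, c), 0)), c), k(k(c, c), c))   [R3 at ε]
3. k(k(s(k(k(0, c), 0)), c), k(k(c, c), c))  →  k(s(k(k(0, c), 0)), k(k(c, c), c))   [R3 at 1]
4. k(s(k(k(0, c), 0)), k(k(c, c), c))  →  k(s(s(k(0, c))), k(k(c, c), c))   [R2 at 1.1]
5. k(s(s(k(0, c))), k(k(c, c), c))  →  k(s(s(0)), k(k(c, c), c))   [R3 at 1.1.1]
6. k(s(s(0)), k(k(c, c), c))  →  k(s(s(0)), k(c, c))   [R3 at 2]
7. k(s(s(0)), k(c, c))  →  k(s(s(0)), c)   [R3 at 2]
8. k(s(s(0)), c)  →  s(s(0))   [R3 at ε]

s(s(0))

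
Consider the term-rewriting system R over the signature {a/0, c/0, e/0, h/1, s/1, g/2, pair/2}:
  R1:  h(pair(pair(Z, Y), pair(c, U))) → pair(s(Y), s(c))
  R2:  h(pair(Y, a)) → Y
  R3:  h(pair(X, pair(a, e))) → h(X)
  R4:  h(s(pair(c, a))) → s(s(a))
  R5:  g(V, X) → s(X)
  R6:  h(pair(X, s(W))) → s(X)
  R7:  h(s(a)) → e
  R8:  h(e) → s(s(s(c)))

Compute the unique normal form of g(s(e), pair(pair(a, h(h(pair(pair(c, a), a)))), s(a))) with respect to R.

s(pair(pair(a, c), s(a)))

1. g(s(e), pair(pair(a, h(h(pair(pair(c, a), a)))), s(a)))  →  s(pair(pair(a, h(h(pair(pair(c, a), a)))), s(a)))   [R5 at ε]
2. s(pair(pair(a, h(h(pair(pair(c, a), a)))), s(a)))  →  s(pair(pair(a, h(pair(c, a))), s(a)))   [R2 at 1.1.2.1]
3. s(pair(pair(a, h(pair(c, a))), s(a)))  →  s(pair(pair(a, c), s(a)))   [R2 at 1.1.2]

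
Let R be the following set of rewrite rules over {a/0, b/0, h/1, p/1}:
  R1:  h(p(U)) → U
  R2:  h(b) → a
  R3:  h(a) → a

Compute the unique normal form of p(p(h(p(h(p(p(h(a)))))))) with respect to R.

1. p(p(h(p(h(p(p(h(a))))))))  →  p(p(h(p(p(h(a))))))   [R1 at 1.1]
2. p(p(h(p(p(h(a))))))  →  p(p(p(h(a))))   [R1 at 1.1]
3. p(p(p(h(a))))  →  p(p(p(a)))   [R3 at 1.1.1]

p(p(p(a)))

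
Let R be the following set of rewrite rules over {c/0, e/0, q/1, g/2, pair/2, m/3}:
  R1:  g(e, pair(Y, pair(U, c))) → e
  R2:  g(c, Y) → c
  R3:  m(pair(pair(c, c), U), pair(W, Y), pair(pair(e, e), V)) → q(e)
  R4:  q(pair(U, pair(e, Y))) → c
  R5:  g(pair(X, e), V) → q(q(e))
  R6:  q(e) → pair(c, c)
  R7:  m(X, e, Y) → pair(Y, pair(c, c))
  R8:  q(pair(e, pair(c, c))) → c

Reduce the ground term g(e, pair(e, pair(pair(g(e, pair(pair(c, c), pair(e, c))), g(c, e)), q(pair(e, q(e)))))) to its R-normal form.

1. g(e, pair(e, pair(pair(g(e, pair(pair(c, c), pair(e, c))), g(c, e)), q(pair(e, q(e))))))  →  g(e, pair(e, pair(pair(e, g(c, e)), q(pair(e, q(e))))))   [R1 at 2.2.1.1]
2. g(e, pair(e, pair(pair(e, g(c, e)), q(pair(e, q(e))))))  →  g(e, pair(e, pair(pair(e, c), q(pair(e, q(e))))))   [R2 at 2.2.1.2]
3. g(e, pair(e, pair(pair(e, c), q(pair(e, q(e))))))  →  g(e, pair(e, pair(pair(e, c), q(pair(e, pair(c, c))))))   [R6 at 2.2.2.1.2]
4. g(e, pair(e, pair(pair(e, c), q(pair(e, pair(c, c))))))  →  g(e, pair(e, pair(pair(e, c), c)))   [R8 at 2.2.2]
5. g(e, pair(e, pair(pair(e, c), c)))  →  e   [R1 at ε]

e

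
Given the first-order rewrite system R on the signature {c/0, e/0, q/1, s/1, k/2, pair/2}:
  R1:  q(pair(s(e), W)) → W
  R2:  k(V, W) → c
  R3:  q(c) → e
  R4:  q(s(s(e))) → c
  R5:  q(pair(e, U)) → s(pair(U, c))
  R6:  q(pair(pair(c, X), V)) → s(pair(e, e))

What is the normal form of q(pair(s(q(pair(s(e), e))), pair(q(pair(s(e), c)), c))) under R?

pair(c, c)

1. q(pair(s(q(pair(s(e), e))), pair(q(pair(s(e), c)), c)))  →  q(pair(s(e), pair(q(pair(s(e), c)), c)))   [R1 at 1.1.1]
2. q(pair(s(e), pair(q(pair(s(e), c)), c)))  →  pair(q(pair(s(e), c)), c)   [R1 at ε]
3. pair(q(pair(s(e), c)), c)  →  pair(c, c)   [R1 at 1]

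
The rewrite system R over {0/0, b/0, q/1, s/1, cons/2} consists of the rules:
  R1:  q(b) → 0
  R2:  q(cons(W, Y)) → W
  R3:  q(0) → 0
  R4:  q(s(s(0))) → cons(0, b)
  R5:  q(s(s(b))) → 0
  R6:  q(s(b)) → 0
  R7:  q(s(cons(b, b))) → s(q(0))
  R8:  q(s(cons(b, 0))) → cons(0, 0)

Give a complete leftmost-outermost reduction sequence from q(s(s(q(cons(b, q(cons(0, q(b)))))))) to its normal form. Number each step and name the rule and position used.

0

1. q(s(s(q(cons(b, q(cons(0, q(b))))))))  →  q(s(s(b)))   [R2 at 1.1.1]
2. q(s(s(b)))  →  0   [R5 at ε]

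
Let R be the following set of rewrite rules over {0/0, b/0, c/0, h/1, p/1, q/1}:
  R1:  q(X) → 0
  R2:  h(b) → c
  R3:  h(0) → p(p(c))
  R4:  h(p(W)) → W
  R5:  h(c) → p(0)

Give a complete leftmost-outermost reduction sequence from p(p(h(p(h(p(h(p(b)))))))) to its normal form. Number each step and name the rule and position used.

p(p(b))

1. p(p(h(p(h(p(h(p(b))))))))  →  p(p(h(p(h(p(b))))))   [R4 at 1.1]
2. p(p(h(p(h(p(b))))))  →  p(p(h(p(b))))   [R4 at 1.1]
3. p(p(h(p(b))))  →  p(p(b))   [R4 at 1.1]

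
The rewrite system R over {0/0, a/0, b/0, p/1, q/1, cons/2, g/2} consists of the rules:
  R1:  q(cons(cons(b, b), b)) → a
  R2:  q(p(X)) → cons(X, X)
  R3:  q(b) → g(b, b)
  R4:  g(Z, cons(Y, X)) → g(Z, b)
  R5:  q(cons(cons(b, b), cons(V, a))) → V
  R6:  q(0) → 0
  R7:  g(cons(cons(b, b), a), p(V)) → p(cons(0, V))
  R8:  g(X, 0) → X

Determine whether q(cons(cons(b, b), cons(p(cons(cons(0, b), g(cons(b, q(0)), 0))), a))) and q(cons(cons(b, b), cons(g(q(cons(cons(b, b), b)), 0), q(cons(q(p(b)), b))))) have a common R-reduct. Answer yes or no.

no — NF(t₁) = p(cons(cons(0, b), cons(b, 0))), NF(t₂) = a

Reduce t₁ = q(cons(cons(b, b), cons(p(cons(cons(0, b), g(cons(b, q(0)), 0))), a))):
1. q(cons(cons(b, b), cons(p(cons(cons(0, b), g(cons(b, q(0)), 0))), a)))  →  p(cons(cons(0, b), g(cons(b, q(0)), 0)))   [R5 at ε]
2. p(cons(cons(0, b), g(cons(b, q(0)), 0)))  →  p(cons(cons(0, b), cons(b, q(0))))   [R8 at 1.2]
3. p(cons(cons(0, b), cons(b, q(0))))  →  p(cons(cons(0, b), cons(b, 0)))   [R6 at 1.2.2]

Reduce t₂ = q(cons(cons(b, b), cons(g(q(cons(cons(b, b), b)), 0), q(cons(q(p(b)), b))))):
1. q(cons(cons(b, b), cons(g(q(cons(cons(b, b), b)), 0), q(cons(q(p(b)), b)))))  →  q(cons(cons(b, b), cons(q(cons(cons(b, b), b)), q(cons(q(p(b)), b)))))   [R8 at 1.2.1]
2. q(cons(cons(b, b), cons(q(cons(cons(b, b), b)), q(cons(q(p(b)), b)))))  →  q(cons(cons(b, b), cons(a, q(cons(q(p(b)), b)))))   [R1 at 1.2.1]
3. q(cons(cons(b, b), cons(a, q(cons(q(p(b)), b)))))  →  q(cons(cons(b, b), cons(a, q(cons(cons(b, b), b)))))   [R2 at 1.2.2.1.1]
4. q(cons(cons(b, b), cons(a, q(cons(cons(b, b), b)))))  →  q(cons(cons(b, b), cons(a, a)))   [R1 at 1.2.2]
5. q(cons(cons(b, b), cons(a, a)))  →  a   [R5 at ε]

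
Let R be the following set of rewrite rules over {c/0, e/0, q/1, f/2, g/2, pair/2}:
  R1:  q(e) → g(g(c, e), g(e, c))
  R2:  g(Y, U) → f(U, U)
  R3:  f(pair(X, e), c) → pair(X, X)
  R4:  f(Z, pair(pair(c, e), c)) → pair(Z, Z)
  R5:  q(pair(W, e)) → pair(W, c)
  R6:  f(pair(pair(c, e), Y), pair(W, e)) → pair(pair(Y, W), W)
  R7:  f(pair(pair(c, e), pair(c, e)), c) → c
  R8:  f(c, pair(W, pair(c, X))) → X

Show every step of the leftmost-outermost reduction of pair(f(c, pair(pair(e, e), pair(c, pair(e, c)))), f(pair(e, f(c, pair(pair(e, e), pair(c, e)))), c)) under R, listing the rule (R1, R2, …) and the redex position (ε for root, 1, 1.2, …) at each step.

1. pair(f(c, pair(pair(e, e), pair(c, pair(e, c)))), f(pair(e, f(c, pair(pair(e, e), pair(c, e)))), c))  →  pair(pair(e, c), f(pair(e, f(c, pair(pair(e, e), pair(c, e)))), c))   [R8 at 1]
2. pair(pair(e, c), f(pair(e, f(c, pair(pair(e, e), pair(c, e)))), c))  →  pair(pair(e, c), f(pair(e, e), c))   [R8 at 2.1.2]
3. pair(pair(e, c), f(pair(e, e), c))  →  pair(pair(e, c), pair(e, e))   [R3 at 2]

pair(pair(e, c), pair(e, e))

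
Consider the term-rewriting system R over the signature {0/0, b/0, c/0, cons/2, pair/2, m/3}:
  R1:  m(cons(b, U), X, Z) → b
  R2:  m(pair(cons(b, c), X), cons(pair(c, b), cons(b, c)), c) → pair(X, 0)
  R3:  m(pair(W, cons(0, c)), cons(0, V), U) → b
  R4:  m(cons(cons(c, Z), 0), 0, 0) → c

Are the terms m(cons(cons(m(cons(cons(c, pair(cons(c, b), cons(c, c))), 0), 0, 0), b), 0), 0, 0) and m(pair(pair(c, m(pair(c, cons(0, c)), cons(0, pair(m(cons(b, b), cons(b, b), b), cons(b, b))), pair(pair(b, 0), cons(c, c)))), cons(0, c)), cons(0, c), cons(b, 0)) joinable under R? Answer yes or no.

no — NF(t₁) = c, NF(t₂) = b

Reduce t₁ = m(cons(cons(m(cons(cons(c, pair(cons(c, b), cons(c, c))), 0), 0, 0), b), 0), 0, 0):
1. m(cons(cons(m(cons(cons(c, pair(cons(c, b), cons(c, c))), 0), 0, 0), b), 0), 0, 0)  →  m(cons(cons(c, b), 0), 0, 0)   [R4 at 1.1.1]
2. m(cons(cons(c, b), 0), 0, 0)  →  c   [R4 at ε]

Reduce t₂ = m(pair(pair(c, m(pair(c, cons(0, c)), cons(0, pair(m(cons(b, b), cons(b, b), b), cons(b, b))), pair(pair(b, 0), cons(c, c)))), cons(0, c)), cons(0, c), cons(b, 0)):
1. m(pair(pair(c, m(pair(c, cons(0, c)), cons(0, pair(m(cons(b, b), cons(b, b), b), cons(b, b))), pair(pair(b, 0), cons(c, c)))), cons(0, c)), cons(0, c), cons(b, 0))  →  b   [R3 at ε]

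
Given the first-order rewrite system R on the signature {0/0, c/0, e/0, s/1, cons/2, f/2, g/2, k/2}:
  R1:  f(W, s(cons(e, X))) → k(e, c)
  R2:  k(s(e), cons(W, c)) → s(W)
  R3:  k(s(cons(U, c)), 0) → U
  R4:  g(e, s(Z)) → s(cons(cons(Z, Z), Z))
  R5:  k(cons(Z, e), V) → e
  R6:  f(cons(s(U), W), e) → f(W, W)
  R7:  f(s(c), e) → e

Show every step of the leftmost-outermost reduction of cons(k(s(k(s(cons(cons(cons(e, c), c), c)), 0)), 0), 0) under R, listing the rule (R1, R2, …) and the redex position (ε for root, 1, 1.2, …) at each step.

cons(cons(e, c), 0)

1. cons(k(s(k(s(cons(cons(cons(e, c), c), c)), 0)), 0), 0)  →  cons(k(s(cons(cons(e, c), c)), 0), 0)   [R3 at 1.1.1]
2. cons(k(s(cons(cons(e, c), c)), 0), 0)  →  cons(cons(e, c), 0)   [R3 at 1]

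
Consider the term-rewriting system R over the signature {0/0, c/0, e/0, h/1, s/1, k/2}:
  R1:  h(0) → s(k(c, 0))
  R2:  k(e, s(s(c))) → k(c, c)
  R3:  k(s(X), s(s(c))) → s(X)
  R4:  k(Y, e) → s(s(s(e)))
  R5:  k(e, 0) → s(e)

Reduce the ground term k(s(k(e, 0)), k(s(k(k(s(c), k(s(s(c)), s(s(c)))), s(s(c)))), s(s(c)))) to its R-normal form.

1. k(s(k(e, 0)), k(s(k(k(s(c), k(s(s(c)), s(s(c)))), s(s(c)))), s(s(c))))  →  k(s(s(e)), k(s(k(k(s(c), k(s(s(c)), s(s(c)))), s(s(c)))), s(s(c))))   [R5 at 1.1]
2. k(s(s(e)), k(s(k(k(s(c), k(s(s(c)), s(s(c)))), s(s(c)))), s(s(c))))  →  k(s(s(e)), s(k(k(s(c), k(s(s(c)), s(s(c)))), s(s(c)))))   [R3 at 2]
3. k(s(s(e)), s(k(k(s(c), k(s(s(c)), s(s(c)))), s(s(c)))))  →  k(s(s(e)), s(k(k(s(c), s(s(c))), s(s(c)))))   [R3 at 2.1.1.2]
4. k(s(s(e)), s(k(k(s(c), s(s(c))), s(s(c)))))  →  k(s(s(e)), s(k(s(c), s(s(c)))))   [R3 at 2.1.1]
5. k(s(s(e)), s(k(s(c), s(s(c)))))  →  k(s(s(e)), s(s(c)))   [R3 at 2.1]
6. k(s(s(e)), s(s(c)))  →  s(s(e))   [R3 at ε]

s(s(e))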